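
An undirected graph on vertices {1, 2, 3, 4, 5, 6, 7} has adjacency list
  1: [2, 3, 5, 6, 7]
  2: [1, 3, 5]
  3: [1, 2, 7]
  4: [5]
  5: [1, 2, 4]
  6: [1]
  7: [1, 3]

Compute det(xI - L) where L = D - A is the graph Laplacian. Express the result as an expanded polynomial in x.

x^7 - 18x^6 + 124x^5 - 412x^4 + 683x^3 - 526x^2 + 147x

With the vertex order [1, 2, 3, 4, 5, 6, 7], the degrees are [5, 3, 3, 1, 3, 1, 2], giving D = diag(5, 3, 3, 1, 3, 1, 2) and L = D - A. L has integer entries, so p(x) = det(xI - L) has integer coefficients. Expanding the determinant yields x^7 - 18x^6 + 124x^5 - 412x^4 + 683x^3 - 526x^2 + 147x. The coefficient of x^6 equals -trace(L) = -18, matching the sum of degrees. The largest eigenvalue, 6.0579, is at most the vertex count 7.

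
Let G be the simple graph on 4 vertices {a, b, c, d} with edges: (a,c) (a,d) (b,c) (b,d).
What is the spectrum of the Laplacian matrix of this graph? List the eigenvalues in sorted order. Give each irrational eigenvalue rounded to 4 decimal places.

[0, 2, 2, 4]

Each diagonal entry of L is the vertex degree and each off-diagonal entry is -1 where an edge is present, 0 otherwise; in the order [a, b, c, d] the diagonal is [2, 2, 2, 2]. The multiplicity of 0 as a Laplacian eigenvalue equals the number of connected components. The single zero eigenvalue shows the graph is connected. The eigenvalues sum to 8, which equals trace(L) = 2|E|. By the matrix-tree theorem the graph has (1/4) * product of the nonzero eigenvalues = 4 spanning trees.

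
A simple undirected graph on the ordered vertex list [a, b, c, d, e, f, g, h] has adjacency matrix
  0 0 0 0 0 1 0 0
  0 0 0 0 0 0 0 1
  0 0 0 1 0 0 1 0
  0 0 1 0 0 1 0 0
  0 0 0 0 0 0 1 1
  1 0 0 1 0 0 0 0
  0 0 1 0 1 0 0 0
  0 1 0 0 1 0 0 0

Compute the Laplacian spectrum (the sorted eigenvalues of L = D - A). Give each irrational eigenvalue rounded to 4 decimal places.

[0, 0.1522, 0.5858, 1.2346, 2, 2.7654, 3.4142, 3.8478]

Reading degrees in the order [a, b, c, d, e, f, g, h] gives [1, 1, 2, 2, 2, 2, 2, 2]; set D = diag(1, 1, 2, 2, 2, 2, 2, 2) and form L = D - A. Since every row of L sums to 0, the all-ones vector is in the kernel and 0 is an eigenvalue. The single zero eigenvalue shows the graph is connected. The eigenvalues sum to 14, which equals trace(L) = 2|E|.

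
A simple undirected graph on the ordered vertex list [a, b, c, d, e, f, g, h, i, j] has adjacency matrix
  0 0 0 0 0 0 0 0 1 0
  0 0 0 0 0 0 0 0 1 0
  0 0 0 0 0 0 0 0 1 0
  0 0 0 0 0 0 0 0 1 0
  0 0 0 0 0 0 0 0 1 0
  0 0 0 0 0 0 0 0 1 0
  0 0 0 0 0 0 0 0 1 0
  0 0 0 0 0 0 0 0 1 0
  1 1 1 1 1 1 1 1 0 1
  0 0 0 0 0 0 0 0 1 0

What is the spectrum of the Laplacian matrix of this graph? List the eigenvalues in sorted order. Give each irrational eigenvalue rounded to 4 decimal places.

[0, 1, 1, 1, 1, 1, 1, 1, 1, 10]

Each diagonal entry of L is the vertex degree and each off-diagonal entry is -1 where an edge is present, 0 otherwise; in the order [a, b, c, d, e, f, g, h, i, j] the diagonal is [1, 1, 1, 1, 1, 1, 1, 1, 9, 1]. The multiplicity of 0 as a Laplacian eigenvalue equals the number of connected components. The single zero eigenvalue shows the graph is connected. The eigenvalues sum to 18, which equals trace(L) = 2|E|.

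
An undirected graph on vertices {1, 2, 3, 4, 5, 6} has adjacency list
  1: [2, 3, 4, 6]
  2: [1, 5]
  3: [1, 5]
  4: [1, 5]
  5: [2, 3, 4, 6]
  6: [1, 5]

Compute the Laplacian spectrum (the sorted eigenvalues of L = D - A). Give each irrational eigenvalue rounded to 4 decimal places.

Each diagonal entry of L is the vertex degree and each off-diagonal entry is -1 where an edge is present, 0 otherwise; in the order [1, 2, 3, 4, 5, 6] the diagonal is [4, 2, 2, 2, 4, 2]. L is symmetric positive semidefinite, so every eigenvalue is real and nonnegative. The single zero eigenvalue shows the graph is connected. By the matrix-tree theorem the graph has (1/6) * product of the nonzero eigenvalues = 32 spanning trees. The eigenvalues sum to 16, which equals trace(L) = 2|E|.

[0, 2, 2, 2, 4, 6]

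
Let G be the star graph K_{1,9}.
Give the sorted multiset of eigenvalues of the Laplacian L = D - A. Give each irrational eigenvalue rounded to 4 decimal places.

[0, 1, 1, 1, 1, 1, 1, 1, 1, 10]

The graph has 10 vertices and degree multiset [9, 1, 1, 1, 1, 1, 1, 1, 1, 1]; D is the diagonal matrix of degrees and L = D - A. L is symmetric positive semidefinite, so every eigenvalue is real and nonnegative. The eigenvalues sum to 18, which equals trace(L) = 2|E|. By the matrix-tree theorem the graph has (1/10) * product of the nonzero eigenvalues = 1 spanning tree.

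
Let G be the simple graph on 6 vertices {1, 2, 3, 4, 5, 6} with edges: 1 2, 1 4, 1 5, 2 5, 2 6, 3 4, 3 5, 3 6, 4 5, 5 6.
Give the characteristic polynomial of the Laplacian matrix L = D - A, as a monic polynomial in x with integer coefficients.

x^6 - 20x^5 + 155x^4 - 580x^3 + 1045x^2 - 726x

With the vertex order [1, 2, 3, 4, 5, 6], the degrees are [3, 3, 3, 3, 5, 3], giving D = diag(3, 3, 3, 3, 5, 3) and L = D - A. Computing det(xI - L) by cofactor expansion (or equivalently via sum-over-permutations) gives x^6 - 20x^5 + 155x^4 - 580x^3 + 1045x^2 - 726x. Since p(0) = det(-L) = 0, x divides p(x).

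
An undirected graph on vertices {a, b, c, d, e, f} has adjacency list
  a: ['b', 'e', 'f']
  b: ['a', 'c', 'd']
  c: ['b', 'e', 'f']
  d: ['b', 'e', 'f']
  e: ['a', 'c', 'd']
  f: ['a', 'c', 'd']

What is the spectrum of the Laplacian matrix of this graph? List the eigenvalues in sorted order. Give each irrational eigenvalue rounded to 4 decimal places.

[0, 3, 3, 3, 3, 6]

With the vertex order [a, b, c, d, e, f], the degrees are [3, 3, 3, 3, 3, 3], giving D = diag(3, 3, 3, 3, 3, 3) and L = D - A. Diagonalising L (or applying a numerical eigensolver to the 6x6 matrix) gives the spectrum above. By the matrix-tree theorem the graph has (1/6) * product of the nonzero eigenvalues = 81 spanning trees.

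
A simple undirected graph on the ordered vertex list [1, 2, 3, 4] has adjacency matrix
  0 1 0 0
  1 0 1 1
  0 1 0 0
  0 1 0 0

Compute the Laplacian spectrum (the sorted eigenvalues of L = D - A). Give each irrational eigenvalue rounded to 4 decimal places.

[0, 1, 1, 4]

Reading degrees in the order [1, 2, 3, 4] gives [1, 3, 1, 1]; set D = diag(1, 3, 1, 1) and form L = D - A. Since every row of L sums to 0, the all-ones vector is in the kernel and 0 is an eigenvalue. The eigenvalues sum to 6, which equals trace(L) = 2|E|. The largest eigenvalue, 4, is at most the vertex count 4.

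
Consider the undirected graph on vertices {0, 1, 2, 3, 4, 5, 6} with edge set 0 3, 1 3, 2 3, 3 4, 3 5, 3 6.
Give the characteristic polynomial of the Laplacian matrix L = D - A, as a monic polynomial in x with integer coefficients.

Each diagonal entry of L is the vertex degree and each off-diagonal entry is -1 where an edge is present, 0 otherwise; in the order [0, 1, 2, 3, 4, 5, 6] the diagonal is [1, 1, 1, 6, 1, 1, 1]. Computing det(xI - L) by cofactor expansion (or equivalently via sum-over-permutations) gives x^7 - 12x^6 + 45x^5 - 80x^4 + 75x^3 - 36x^2 + 7x. The coefficient of x^6 equals -trace(L) = -12, matching the sum of degrees. There is one zero in the spectrum, matching the 1 component. The largest eigenvalue, 7, is at most the vertex count 7.

x^7 - 12x^6 + 45x^5 - 80x^4 + 75x^3 - 36x^2 + 7x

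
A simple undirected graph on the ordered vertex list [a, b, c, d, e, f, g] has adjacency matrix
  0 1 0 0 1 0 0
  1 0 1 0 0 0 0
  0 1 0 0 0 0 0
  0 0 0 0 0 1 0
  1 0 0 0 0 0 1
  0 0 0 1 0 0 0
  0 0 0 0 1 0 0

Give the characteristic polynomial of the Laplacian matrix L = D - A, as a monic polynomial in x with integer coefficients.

x^7 - 10x^6 + 37x^5 - 62x^4 + 45x^3 - 10x^2

With the vertex order [a, b, c, d, e, f, g], the degrees are [2, 2, 1, 1, 2, 1, 1], giving D = diag(2, 2, 1, 1, 2, 1, 1) and L = D - A. L has integer entries, so p(x) = det(xI - L) has integer coefficients. Expanding the determinant yields x^7 - 10x^6 + 37x^5 - 62x^4 + 45x^3 - 10x^2. The coefficient of x^6 equals -trace(L) = -10, matching the sum of degrees. The largest eigenvalue, 3.6180, is at most the vertex count 7.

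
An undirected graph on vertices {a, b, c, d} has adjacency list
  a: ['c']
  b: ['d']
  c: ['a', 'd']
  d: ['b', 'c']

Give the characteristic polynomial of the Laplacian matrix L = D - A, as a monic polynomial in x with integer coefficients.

x^4 - 6x^3 + 10x^2 - 4x

Reading degrees in the order [a, b, c, d] gives [1, 1, 2, 2]; set D = diag(1, 1, 2, 2) and form L = D - A. L has integer entries, so p(x) = det(xI - L) has integer coefficients. Expanding the determinant yields x^4 - 6x^3 + 10x^2 - 4x. Since p(0) = det(-L) = 0, x divides p(x). By the matrix-tree theorem the graph has (1/4) * product of the nonzero eigenvalues = 1 spanning tree. The largest eigenvalue, 3.4142, is at most the vertex count 4.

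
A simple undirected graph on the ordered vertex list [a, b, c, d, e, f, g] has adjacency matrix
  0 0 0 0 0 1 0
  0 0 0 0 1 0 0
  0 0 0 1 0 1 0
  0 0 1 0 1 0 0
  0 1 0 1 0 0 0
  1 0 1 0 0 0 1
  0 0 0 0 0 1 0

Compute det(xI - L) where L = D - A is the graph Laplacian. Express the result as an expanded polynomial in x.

x^7 - 12x^6 + 54x^5 - 114x^4 + 116x^3 - 52x^2 + 7x

With the vertex order [a, b, c, d, e, f, g], the degrees are [1, 1, 2, 2, 2, 3, 1], giving D = diag(1, 1, 2, 2, 2, 3, 1) and L = D - A. L has integer entries, so p(x) = det(xI - L) has integer coefficients. Expanding the determinant yields x^7 - 12x^6 + 54x^5 - 114x^4 + 116x^3 - 52x^2 + 7x. The constant term is 0 because L is singular (the all-ones vector lies in its kernel). There is one zero in the spectrum, matching the 1 component.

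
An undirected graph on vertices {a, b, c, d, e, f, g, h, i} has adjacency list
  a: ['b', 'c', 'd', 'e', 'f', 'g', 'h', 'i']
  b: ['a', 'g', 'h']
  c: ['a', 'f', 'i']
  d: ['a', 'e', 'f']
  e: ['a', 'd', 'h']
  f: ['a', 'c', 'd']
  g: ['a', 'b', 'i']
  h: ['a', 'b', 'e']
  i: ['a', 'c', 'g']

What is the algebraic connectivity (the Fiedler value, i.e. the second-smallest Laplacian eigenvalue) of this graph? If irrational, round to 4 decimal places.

1.5858

Each diagonal entry of L is the vertex degree and each off-diagonal entry is -1 where an edge is present, 0 otherwise; in the order [a, b, c, d, e, f, g, h, i] the diagonal is [8, 3, 3, 3, 3, 3, 3, 3, 3]. Computing the eigenvalues of L and sorting gives [0, 1.5858, 1.5858, 3, 3, 4.4142, 4.4142, 5, 9]. The Fiedler value lambda_2 = 1.5858 is strictly positive, so the graph is connected. The eigenvalues sum to 32, which equals trace(L) = 2|E|.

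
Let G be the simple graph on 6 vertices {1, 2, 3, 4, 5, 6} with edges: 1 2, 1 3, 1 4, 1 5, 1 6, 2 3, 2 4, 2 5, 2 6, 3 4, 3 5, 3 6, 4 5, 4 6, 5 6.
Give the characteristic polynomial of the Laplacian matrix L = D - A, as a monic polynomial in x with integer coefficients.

With the vertex order [1, 2, 3, 4, 5, 6], the degrees are [5, 5, 5, 5, 5, 5], giving D = diag(5, 5, 5, 5, 5, 5) and L = D - A. Computing det(xI - L) by cofactor expansion (or equivalently via sum-over-permutations) gives x^6 - 30x^5 + 360x^4 - 2160x^3 + 6480x^2 - 7776x. Since p(0) = det(-L) = 0, x divides p(x). By the matrix-tree theorem the graph has (1/6) * product of the nonzero eigenvalues = 1296 spanning trees. There is one zero in the spectrum, matching the 1 component.

x^6 - 30x^5 + 360x^4 - 2160x^3 + 6480x^2 - 7776x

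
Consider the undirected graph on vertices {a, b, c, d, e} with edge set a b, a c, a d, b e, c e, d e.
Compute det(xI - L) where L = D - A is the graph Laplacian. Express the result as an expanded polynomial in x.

x^5 - 12x^4 + 51x^3 - 92x^2 + 60x

With the vertex order [a, b, c, d, e], the degrees are [3, 2, 2, 2, 3], giving D = diag(3, 2, 2, 2, 3) and L = D - A. The eigenvalues of L are [0, 2, 2, 3, 5]; the characteristic polynomial is the product of (x - lambda_i), which multiplies out to x^5 - 12x^4 + 51x^3 - 92x^2 + 60x. The coefficient of x^4 equals -trace(L) = -12, matching the sum of degrees.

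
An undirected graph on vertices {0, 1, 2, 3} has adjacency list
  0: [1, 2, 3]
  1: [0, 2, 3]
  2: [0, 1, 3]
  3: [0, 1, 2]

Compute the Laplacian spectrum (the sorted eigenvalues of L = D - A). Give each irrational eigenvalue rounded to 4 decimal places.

[0, 4, 4, 4]

With the vertex order [0, 1, 2, 3], the degrees are [3, 3, 3, 3], giving D = diag(3, 3, 3, 3) and L = D - A. Since every row of L sums to 0, the all-ones vector is in the kernel and 0 is an eigenvalue.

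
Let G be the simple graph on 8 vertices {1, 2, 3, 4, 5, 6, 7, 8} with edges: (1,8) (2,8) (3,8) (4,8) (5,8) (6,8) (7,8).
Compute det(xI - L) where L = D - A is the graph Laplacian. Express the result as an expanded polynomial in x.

Reading degrees in the order [1, 2, 3, 4, 5, 6, 7, 8] gives [1, 1, 1, 1, 1, 1, 1, 7]; set D = diag(1, 1, 1, 1, 1, 1, 1, 7) and form L = D - A. The eigenvalues of L are [0, 1, 1, 1, 1, 1, 1, 8]; the characteristic polynomial is the product of (x - lambda_i), which multiplies out to x^8 - 14x^7 + 63x^6 - 140x^5 + 175x^4 - 126x^3 + 49x^2 - 8x. The constant term is 0 because L is singular (the all-ones vector lies in its kernel). There is one zero in the spectrum, matching the 1 component.

x^8 - 14x^7 + 63x^6 - 140x^5 + 175x^4 - 126x^3 + 49x^2 - 8x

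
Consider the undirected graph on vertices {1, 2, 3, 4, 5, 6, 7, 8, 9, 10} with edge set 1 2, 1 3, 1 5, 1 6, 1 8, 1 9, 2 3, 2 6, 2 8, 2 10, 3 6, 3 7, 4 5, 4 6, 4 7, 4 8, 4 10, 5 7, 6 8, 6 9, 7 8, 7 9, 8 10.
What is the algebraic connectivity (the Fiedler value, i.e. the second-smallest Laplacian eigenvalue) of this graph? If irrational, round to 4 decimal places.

With the vertex order [1, 2, 3, 4, 5, 6, 7, 8, 9, 10], the degrees are [6, 5, 4, 5, 3, 6, 5, 6, 3, 3], giving D = diag(6, 5, 4, 5, 3, 6, 5, 6, 3, 3) and L = D - A. The sorted Laplacian eigenvalues are [0, 2.2404, 2.5544, 3.2788, 4.5803, 5, 5.9172, 6.7172, 7.5707, 8.1412]; the algebraic connectivity is the second entry, 2.2404. The largest eigenvalue, 8.1412, is at most the vertex count 10. There is one zero in the spectrum, matching the 1 component.

2.2404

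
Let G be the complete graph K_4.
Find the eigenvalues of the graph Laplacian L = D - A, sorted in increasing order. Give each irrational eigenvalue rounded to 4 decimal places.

The graph has 4 vertices and degree multiset [3, 3, 3, 3]; D is the diagonal matrix of degrees and L = D - A. Since every row of L sums to 0, the all-ones vector is in the kernel and 0 is an eigenvalue. There is one zero in the spectrum, matching the 1 component.

[0, 4, 4, 4]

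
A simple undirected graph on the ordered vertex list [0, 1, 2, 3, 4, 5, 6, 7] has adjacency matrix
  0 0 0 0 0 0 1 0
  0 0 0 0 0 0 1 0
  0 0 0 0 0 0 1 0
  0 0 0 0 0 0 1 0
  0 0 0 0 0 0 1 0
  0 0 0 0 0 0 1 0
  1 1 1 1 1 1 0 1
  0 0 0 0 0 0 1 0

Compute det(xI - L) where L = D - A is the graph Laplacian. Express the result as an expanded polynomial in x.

Each diagonal entry of L is the vertex degree and each off-diagonal entry is -1 where an edge is present, 0 otherwise; in the order [0, 1, 2, 3, 4, 5, 6, 7] the diagonal is [1, 1, 1, 1, 1, 1, 7, 1]. The eigenvalues of L are [0, 1, 1, 1, 1, 1, 1, 8]; the characteristic polynomial is the product of (x - lambda_i), which multiplies out to x^8 - 14x^7 + 63x^6 - 140x^5 + 175x^4 - 126x^3 + 49x^2 - 8x. Since p(0) = det(-L) = 0, x divides p(x). The largest eigenvalue, 8, is at most the vertex count 8.

x^8 - 14x^7 + 63x^6 - 140x^5 + 175x^4 - 126x^3 + 49x^2 - 8x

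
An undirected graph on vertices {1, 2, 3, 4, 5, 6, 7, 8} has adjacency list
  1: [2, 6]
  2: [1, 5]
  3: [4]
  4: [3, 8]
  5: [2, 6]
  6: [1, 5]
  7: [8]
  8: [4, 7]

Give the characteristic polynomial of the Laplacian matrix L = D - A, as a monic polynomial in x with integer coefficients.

x^8 - 14x^7 + 78x^6 - 220x^5 + 328x^4 - 240x^3 + 64x^2

Reading degrees in the order [1, 2, 3, 4, 5, 6, 7, 8] gives [2, 2, 1, 2, 2, 2, 1, 2]; set D = diag(2, 2, 1, 2, 2, 2, 1, 2) and form L = D - A. Computing det(xI - L) by cofactor expansion (or equivalently via sum-over-permutations) gives x^8 - 14x^7 + 78x^6 - 220x^5 + 328x^4 - 240x^3 + 64x^2. The constant term is 0 because L is singular (the all-ones vector lies in its kernel). There are 2 zeros in the spectrum, matching the 2 components.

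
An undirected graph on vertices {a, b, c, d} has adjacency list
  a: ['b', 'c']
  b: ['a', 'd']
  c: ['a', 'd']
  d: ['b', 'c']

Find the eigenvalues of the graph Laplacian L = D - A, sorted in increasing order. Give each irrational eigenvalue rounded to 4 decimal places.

[0, 2, 2, 4]

With the vertex order [a, b, c, d], the degrees are [2, 2, 2, 2], giving D = diag(2, 2, 2, 2) and L = D - A. L is symmetric positive semidefinite, so every eigenvalue is real and nonnegative. By the matrix-tree theorem the graph has (1/4) * product of the nonzero eigenvalues = 4 spanning trees.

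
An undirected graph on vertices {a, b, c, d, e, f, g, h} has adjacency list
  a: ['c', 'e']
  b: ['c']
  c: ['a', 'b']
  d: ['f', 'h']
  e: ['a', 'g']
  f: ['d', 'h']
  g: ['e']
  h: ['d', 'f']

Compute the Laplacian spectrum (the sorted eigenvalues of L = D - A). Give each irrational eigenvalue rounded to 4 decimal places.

[0, 0, 0.3820, 1.3820, 2.6180, 3, 3, 3.6180]

With the vertex order [a, b, c, d, e, f, g, h], the degrees are [2, 1, 2, 2, 2, 2, 1, 2], giving D = diag(2, 1, 2, 2, 2, 2, 1, 2) and L = D - A. L is symmetric positive semidefinite, so every eigenvalue is real and nonnegative. The 2 zero eigenvalues correspond to the 2 connected components. There are 2 zeros in the spectrum, matching the 2 components. The largest eigenvalue, 3.6180, is at most the vertex count 8.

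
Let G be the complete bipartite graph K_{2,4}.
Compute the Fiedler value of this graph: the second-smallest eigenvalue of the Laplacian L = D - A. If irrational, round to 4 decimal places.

The graph has 6 vertices and degree multiset [4, 4, 2, 2, 2, 2]; D is the diagonal matrix of degrees and L = D - A. The sorted Laplacian eigenvalues are [0, 2, 2, 2, 4, 6]; the algebraic connectivity is the second entry, 2. By the matrix-tree theorem the graph has (1/6) * product of the nonzero eigenvalues = 32 spanning trees. The eigenvalues sum to 16, which equals trace(L) = 2|E|.

2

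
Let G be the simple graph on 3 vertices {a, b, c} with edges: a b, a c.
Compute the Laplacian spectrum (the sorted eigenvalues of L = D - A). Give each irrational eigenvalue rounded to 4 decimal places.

Reading degrees in the order [a, b, c] gives [2, 1, 1]; set D = diag(2, 1, 1) and form L = D - A. Diagonalising L (or applying a numerical eigensolver to the 3x3 matrix) gives the spectrum above. The single zero eigenvalue shows the graph is connected. The eigenvalues sum to 4, which equals trace(L) = 2|E|.

[0, 1, 3]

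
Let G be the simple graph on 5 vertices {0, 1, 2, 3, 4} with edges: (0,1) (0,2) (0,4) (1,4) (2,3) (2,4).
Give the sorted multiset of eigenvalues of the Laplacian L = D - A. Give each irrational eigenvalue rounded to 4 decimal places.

[0, 0.8299, 2.6889, 4, 4.4812]

With the vertex order [0, 1, 2, 3, 4], the degrees are [3, 2, 3, 1, 3], giving D = diag(3, 2, 3, 1, 3) and L = D - A. Since every row of L sums to 0, the all-ones vector is in the kernel and 0 is an eigenvalue. The single zero eigenvalue shows the graph is connected.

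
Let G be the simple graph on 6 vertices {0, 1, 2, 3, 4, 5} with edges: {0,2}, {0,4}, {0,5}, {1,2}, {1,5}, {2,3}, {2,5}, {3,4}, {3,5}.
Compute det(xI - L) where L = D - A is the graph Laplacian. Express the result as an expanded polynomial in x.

Reading degrees in the order [0, 1, 2, 3, 4, 5] gives [3, 2, 4, 3, 2, 4]; set D = diag(3, 2, 4, 3, 2, 4) and form L = D - A. Computing det(xI - L) by cofactor expansion (or equivalently via sum-over-permutations) gives x^6 - 18x^5 + 124x^4 - 406x^3 + 627x^2 - 360x. The coefficient of x^5 equals -trace(L) = -18, matching the sum of degrees.

x^6 - 18x^5 + 124x^4 - 406x^3 + 627x^2 - 360x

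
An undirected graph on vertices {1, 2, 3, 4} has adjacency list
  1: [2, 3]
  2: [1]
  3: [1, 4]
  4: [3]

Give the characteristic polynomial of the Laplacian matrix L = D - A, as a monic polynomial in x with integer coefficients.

x^4 - 6x^3 + 10x^2 - 4x

With the vertex order [1, 2, 3, 4], the degrees are [2, 1, 2, 1], giving D = diag(2, 1, 2, 1) and L = D - A. L has integer entries, so p(x) = det(xI - L) has integer coefficients. Expanding the determinant yields x^4 - 6x^3 + 10x^2 - 4x. The coefficient of x^3 equals -trace(L) = -6, matching the sum of degrees. There is one zero in the spectrum, matching the 1 component.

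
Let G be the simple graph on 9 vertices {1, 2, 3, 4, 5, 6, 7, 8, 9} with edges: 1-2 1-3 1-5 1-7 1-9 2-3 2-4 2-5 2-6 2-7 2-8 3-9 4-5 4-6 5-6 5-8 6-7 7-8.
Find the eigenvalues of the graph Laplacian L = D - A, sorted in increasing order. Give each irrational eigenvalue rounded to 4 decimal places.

[0, 1.1584, 2.5491, 3.4460, 3.8138, 4.9625, 5, 7.0063, 8.0638]

Reading degrees in the order [1, 2, 3, 4, 5, 6, 7, 8, 9] gives [5, 7, 3, 3, 5, 4, 4, 3, 2]; set D = diag(5, 7, 3, 3, 5, 4, 4, 3, 2) and form L = D - A. Since every row of L sums to 0, the all-ones vector is in the kernel and 0 is an eigenvalue. By the matrix-tree theorem the graph has (1/9) * product of the nonzero eigenvalues = 6045 spanning trees.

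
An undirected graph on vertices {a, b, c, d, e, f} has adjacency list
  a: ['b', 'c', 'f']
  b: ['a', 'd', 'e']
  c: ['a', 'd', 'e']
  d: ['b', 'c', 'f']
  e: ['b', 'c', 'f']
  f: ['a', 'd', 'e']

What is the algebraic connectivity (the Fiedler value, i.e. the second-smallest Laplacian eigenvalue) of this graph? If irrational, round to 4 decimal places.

3

Each diagonal entry of L is the vertex degree and each off-diagonal entry is -1 where an edge is present, 0 otherwise; in the order [a, b, c, d, e, f] the diagonal is [3, 3, 3, 3, 3, 3]. The sorted Laplacian eigenvalues are [0, 3, 3, 3, 3, 6]; the algebraic connectivity is the second entry, 3. There is one zero in the spectrum, matching the 1 component.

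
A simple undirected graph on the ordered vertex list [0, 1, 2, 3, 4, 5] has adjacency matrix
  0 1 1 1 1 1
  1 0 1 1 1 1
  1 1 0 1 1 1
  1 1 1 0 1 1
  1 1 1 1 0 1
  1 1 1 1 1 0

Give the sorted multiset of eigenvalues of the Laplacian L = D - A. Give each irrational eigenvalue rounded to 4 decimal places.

[0, 6, 6, 6, 6, 6]

With the vertex order [0, 1, 2, 3, 4, 5], the degrees are [5, 5, 5, 5, 5, 5], giving D = diag(5, 5, 5, 5, 5, 5) and L = D - A. L is symmetric positive semidefinite, so every eigenvalue is real and nonnegative. The single zero eigenvalue shows the graph is connected. By the matrix-tree theorem the graph has (1/6) * product of the nonzero eigenvalues = 1296 spanning trees.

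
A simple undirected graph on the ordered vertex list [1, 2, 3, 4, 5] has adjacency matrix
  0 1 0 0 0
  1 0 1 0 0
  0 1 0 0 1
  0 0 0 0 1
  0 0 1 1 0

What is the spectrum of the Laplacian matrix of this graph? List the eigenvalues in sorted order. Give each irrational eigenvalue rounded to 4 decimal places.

[0, 0.3820, 1.3820, 2.6180, 3.6180]

Each diagonal entry of L is the vertex degree and each off-diagonal entry is -1 where an edge is present, 0 otherwise; in the order [1, 2, 3, 4, 5] the diagonal is [1, 2, 2, 1, 2]. L is symmetric positive semidefinite, so every eigenvalue is real and nonnegative. The single zero eigenvalue shows the graph is connected. The eigenvalues sum to 8, which equals trace(L) = 2|E|. By the matrix-tree theorem the graph has (1/5) * product of the nonzero eigenvalues = 1 spanning tree.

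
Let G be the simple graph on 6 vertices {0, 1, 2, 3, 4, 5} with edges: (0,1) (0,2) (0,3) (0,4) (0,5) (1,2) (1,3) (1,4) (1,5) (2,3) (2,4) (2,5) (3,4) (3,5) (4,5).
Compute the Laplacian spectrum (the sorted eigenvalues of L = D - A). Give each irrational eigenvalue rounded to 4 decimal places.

With the vertex order [0, 1, 2, 3, 4, 5], the degrees are [5, 5, 5, 5, 5, 5], giving D = diag(5, 5, 5, 5, 5, 5) and L = D - A. Diagonalising L (or applying a numerical eigensolver to the 6x6 matrix) gives the spectrum above. The largest eigenvalue, 6, is at most the vertex count 6.

[0, 6, 6, 6, 6, 6]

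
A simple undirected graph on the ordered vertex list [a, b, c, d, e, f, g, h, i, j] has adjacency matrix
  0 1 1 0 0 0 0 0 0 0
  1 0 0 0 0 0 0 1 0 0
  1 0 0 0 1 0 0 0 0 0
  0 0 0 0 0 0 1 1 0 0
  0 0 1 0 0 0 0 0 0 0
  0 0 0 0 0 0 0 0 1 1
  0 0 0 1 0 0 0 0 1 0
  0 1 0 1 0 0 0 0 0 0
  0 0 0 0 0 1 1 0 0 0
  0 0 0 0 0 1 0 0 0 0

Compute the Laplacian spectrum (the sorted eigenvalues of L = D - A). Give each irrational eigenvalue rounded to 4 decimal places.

Each diagonal entry of L is the vertex degree and each off-diagonal entry is -1 where an edge is present, 0 otherwise; in the order [a, b, c, d, e, f, g, h, i, j] the diagonal is [2, 2, 2, 2, 1, 2, 2, 2, 2, 1]. The multiplicity of 0 as a Laplacian eigenvalue equals the number of connected components. The single zero eigenvalue shows the graph is connected. The largest eigenvalue, 3.9021, is at most the vertex count 10.

[0, 0.0979, 0.3820, 0.8244, 1.3820, 2, 2.6180, 3.1756, 3.6180, 3.9021]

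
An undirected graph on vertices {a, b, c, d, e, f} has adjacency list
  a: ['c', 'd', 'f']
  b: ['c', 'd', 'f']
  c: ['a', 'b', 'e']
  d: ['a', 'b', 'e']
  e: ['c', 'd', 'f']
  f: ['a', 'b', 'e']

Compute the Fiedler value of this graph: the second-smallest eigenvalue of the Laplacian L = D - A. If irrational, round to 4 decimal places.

3

Each diagonal entry of L is the vertex degree and each off-diagonal entry is -1 where an edge is present, 0 otherwise; in the order [a, b, c, d, e, f] the diagonal is [3, 3, 3, 3, 3, 3]. The smallest Laplacian eigenvalue is always 0. The next one, lambda_2 = 3, measures how hard the graph is to disconnect: larger values mean better connectivity. By the matrix-tree theorem the graph has (1/6) * product of the nonzero eigenvalues = 81 spanning trees. The eigenvalues sum to 18, which equals trace(L) = 2|E|.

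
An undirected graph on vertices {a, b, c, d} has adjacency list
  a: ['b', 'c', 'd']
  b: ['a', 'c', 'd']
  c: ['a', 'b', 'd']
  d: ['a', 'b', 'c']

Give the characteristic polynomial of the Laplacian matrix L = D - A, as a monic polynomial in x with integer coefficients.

x^4 - 12x^3 + 48x^2 - 64x

With the vertex order [a, b, c, d], the degrees are [3, 3, 3, 3], giving D = diag(3, 3, 3, 3) and L = D - A. L has integer entries, so p(x) = det(xI - L) has integer coefficients. Expanding the determinant yields x^4 - 12x^3 + 48x^2 - 64x. Since p(0) = det(-L) = 0, x divides p(x).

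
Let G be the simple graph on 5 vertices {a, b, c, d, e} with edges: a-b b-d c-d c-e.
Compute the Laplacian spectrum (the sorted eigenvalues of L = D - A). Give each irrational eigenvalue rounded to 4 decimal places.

Each diagonal entry of L is the vertex degree and each off-diagonal entry is -1 where an edge is present, 0 otherwise; in the order [a, b, c, d, e] the diagonal is [1, 2, 2, 2, 1]. The multiplicity of 0 as a Laplacian eigenvalue equals the number of connected components. The single zero eigenvalue shows the graph is connected. There is one zero in the spectrum, matching the 1 component.

[0, 0.3820, 1.3820, 2.6180, 3.6180]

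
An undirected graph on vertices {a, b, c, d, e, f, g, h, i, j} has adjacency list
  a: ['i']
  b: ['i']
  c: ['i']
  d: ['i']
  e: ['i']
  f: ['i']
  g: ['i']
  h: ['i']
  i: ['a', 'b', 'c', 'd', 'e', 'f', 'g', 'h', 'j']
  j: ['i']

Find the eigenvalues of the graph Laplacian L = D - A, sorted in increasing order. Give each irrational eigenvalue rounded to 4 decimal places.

Reading degrees in the order [a, b, c, d, e, f, g, h, i, j] gives [1, 1, 1, 1, 1, 1, 1, 1, 9, 1]; set D = diag(1, 1, 1, 1, 1, 1, 1, 1, 9, 1) and form L = D - A. Diagonalising L (or applying a numerical eigensolver to the 10x10 matrix) gives the spectrum above.

[0, 1, 1, 1, 1, 1, 1, 1, 1, 10]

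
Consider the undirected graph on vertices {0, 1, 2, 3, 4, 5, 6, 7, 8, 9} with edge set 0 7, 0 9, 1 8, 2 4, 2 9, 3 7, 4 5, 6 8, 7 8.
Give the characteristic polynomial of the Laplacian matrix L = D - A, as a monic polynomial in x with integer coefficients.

x^10 - 18x^9 + 134x^8 - 536x^7 + 1254x^6 - 1754x^5 + 1442x^4 - 656x^3 + 143x^2 - 10x

With the vertex order [0, 1, 2, 3, 4, 5, 6, 7, 8, 9], the degrees are [2, 1, 2, 1, 2, 1, 1, 3, 3, 2], giving D = diag(2, 1, 2, 1, 2, 1, 1, 3, 3, 2) and L = D - A. L has integer entries, so p(x) = det(xI - L) has integer coefficients. Expanding the determinant yields x^10 - 18x^9 + 134x^8 - 536x^7 + 1254x^6 - 1754x^5 + 1442x^4 - 656x^3 + 143x^2 - 10x. The coefficient of x^9 equals -trace(L) = -18, matching the sum of degrees. There is one zero in the spectrum, matching the 1 component.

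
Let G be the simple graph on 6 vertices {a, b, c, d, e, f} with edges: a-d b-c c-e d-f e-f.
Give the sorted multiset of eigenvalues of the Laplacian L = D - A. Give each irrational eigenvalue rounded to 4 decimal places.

Each diagonal entry of L is the vertex degree and each off-diagonal entry is -1 where an edge is present, 0 otherwise; in the order [a, b, c, d, e, f] the diagonal is [1, 1, 2, 2, 2, 2]. L is symmetric positive semidefinite, so every eigenvalue is real and nonnegative. The single zero eigenvalue shows the graph is connected.

[0, 0.2679, 1, 2, 3, 3.7321]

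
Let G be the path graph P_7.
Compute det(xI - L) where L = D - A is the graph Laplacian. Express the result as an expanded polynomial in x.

x^7 - 12x^6 + 55x^5 - 120x^4 + 126x^3 - 56x^2 + 7x

The graph has 7 vertices and degree multiset [2, 2, 2, 2, 2, 1, 1]; D is the diagonal matrix of degrees and L = D - A. Computing det(xI - L) by cofactor expansion (or equivalently via sum-over-permutations) gives x^7 - 12x^6 + 55x^5 - 120x^4 + 126x^3 - 56x^2 + 7x. The coefficient of x^6 equals -trace(L) = -12, matching the sum of degrees. There is one zero in the spectrum, matching the 1 component.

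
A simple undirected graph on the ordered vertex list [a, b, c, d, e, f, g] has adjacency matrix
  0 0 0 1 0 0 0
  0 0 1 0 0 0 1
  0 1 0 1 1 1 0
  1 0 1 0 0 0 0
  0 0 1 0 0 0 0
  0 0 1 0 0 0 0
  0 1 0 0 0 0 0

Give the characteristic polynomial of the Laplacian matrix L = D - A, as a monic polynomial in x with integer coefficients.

Each diagonal entry of L is the vertex degree and each off-diagonal entry is -1 where an edge is present, 0 otherwise; in the order [a, b, c, d, e, f, g] the diagonal is [1, 2, 4, 2, 1, 1, 1]. Computing det(xI - L) by cofactor expansion (or equivalently via sum-over-permutations) gives x^7 - 12x^6 + 52x^5 - 104x^4 + 100x^3 - 44x^2 + 7x. The coefficient of x^6 equals -trace(L) = -12, matching the sum of degrees. By the matrix-tree theorem the graph has (1/7) * product of the nonzero eigenvalues = 1 spanning tree.

x^7 - 12x^6 + 52x^5 - 104x^4 + 100x^3 - 44x^2 + 7x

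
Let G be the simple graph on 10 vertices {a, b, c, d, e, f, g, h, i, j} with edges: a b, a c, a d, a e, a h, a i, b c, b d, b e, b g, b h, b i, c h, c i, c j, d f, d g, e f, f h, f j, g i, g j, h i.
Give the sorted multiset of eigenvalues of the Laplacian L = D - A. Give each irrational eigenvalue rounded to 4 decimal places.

With the vertex order [a, b, c, d, e, f, g, h, i, j], the degrees are [6, 7, 5, 4, 3, 4, 4, 5, 5, 3], giving D = diag(6, 7, 5, 4, 3, 4, 4, 5, 5, 3) and L = D - A. L is symmetric positive semidefinite, so every eigenvalue is real and nonnegative. The single zero eigenvalue shows the graph is connected.

[0, 2.4114, 2.6939, 3.2815, 3.9276, 5.0260, 6.3824, 6.5908, 7.4774, 8.2090]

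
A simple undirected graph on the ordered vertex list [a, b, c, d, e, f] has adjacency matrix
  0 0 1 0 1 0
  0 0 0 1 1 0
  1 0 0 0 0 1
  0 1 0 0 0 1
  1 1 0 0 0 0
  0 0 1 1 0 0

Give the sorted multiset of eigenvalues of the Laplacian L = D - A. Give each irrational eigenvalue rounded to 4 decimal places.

[0, 1, 1, 3, 3, 4]

Reading degrees in the order [a, b, c, d, e, f] gives [2, 2, 2, 2, 2, 2]; set D = diag(2, 2, 2, 2, 2, 2) and form L = D - A. Diagonalising L (or applying a numerical eigensolver to the 6x6 matrix) gives the spectrum above. There is one zero in the spectrum, matching the 1 component.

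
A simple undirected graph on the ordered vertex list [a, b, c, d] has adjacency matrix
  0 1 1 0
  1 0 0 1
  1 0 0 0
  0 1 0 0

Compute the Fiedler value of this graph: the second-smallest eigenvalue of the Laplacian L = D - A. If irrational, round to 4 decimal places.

0.5858

With the vertex order [a, b, c, d], the degrees are [2, 2, 1, 1], giving D = diag(2, 2, 1, 1) and L = D - A. The smallest Laplacian eigenvalue is always 0. The next one, lambda_2 = 0.5858, measures how hard the graph is to disconnect: larger values mean better connectivity. By the matrix-tree theorem the graph has (1/4) * product of the nonzero eigenvalues = 1 spanning tree. The eigenvalues sum to 6, which equals trace(L) = 2|E|.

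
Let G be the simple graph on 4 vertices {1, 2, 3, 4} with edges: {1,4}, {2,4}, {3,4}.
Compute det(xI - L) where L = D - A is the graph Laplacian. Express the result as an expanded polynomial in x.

Reading degrees in the order [1, 2, 3, 4] gives [1, 1, 1, 3]; set D = diag(1, 1, 1, 3) and form L = D - A. Computing det(xI - L) by cofactor expansion (or equivalently via sum-over-permutations) gives x^4 - 6x^3 + 9x^2 - 4x. Since p(0) = det(-L) = 0, x divides p(x). The largest eigenvalue, 4, is at most the vertex count 4.

x^4 - 6x^3 + 9x^2 - 4x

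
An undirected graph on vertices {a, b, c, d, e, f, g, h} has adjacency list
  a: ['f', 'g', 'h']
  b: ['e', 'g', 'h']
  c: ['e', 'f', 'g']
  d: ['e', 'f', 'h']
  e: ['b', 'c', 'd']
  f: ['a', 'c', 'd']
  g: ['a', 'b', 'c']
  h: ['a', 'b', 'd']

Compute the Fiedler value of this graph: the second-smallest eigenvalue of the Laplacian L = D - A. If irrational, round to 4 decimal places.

2

Each diagonal entry of L is the vertex degree and each off-diagonal entry is -1 where an edge is present, 0 otherwise; in the order [a, b, c, d, e, f, g, h] the diagonal is [3, 3, 3, 3, 3, 3, 3, 3]. The smallest Laplacian eigenvalue is always 0. The next one, lambda_2 = 2, measures how hard the graph is to disconnect: larger values mean better connectivity. The largest eigenvalue, 6, is at most the vertex count 8.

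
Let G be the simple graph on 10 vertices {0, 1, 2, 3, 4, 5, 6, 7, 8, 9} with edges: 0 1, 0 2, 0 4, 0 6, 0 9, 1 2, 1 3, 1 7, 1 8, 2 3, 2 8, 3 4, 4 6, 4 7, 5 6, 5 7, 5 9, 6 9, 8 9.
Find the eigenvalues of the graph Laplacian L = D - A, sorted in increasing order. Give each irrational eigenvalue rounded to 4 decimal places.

Reading degrees in the order [0, 1, 2, 3, 4, 5, 6, 7, 8, 9] gives [5, 5, 4, 3, 4, 3, 4, 3, 3, 4]; set D = diag(5, 5, 4, 3, 4, 3, 4, 3, 3, 4) and form L = D - A. L is symmetric positive semidefinite, so every eigenvalue is real and nonnegative. The single zero eigenvalue shows the graph is connected. There is one zero in the spectrum, matching the 1 component. By the matrix-tree theorem the graph has (1/10) * product of the nonzero eigenvalues = 16929 spanning trees.

[0, 1.5430, 2.1681, 2.7938, 3.6032, 4.3022, 5, 5.5412, 5.8980, 7.1506]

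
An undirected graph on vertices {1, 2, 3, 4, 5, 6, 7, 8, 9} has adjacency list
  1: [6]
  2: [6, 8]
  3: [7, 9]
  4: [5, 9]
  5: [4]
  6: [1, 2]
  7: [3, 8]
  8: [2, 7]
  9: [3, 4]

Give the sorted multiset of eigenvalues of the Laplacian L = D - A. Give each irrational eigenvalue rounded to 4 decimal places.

Reading degrees in the order [1, 2, 3, 4, 5, 6, 7, 8, 9] gives [1, 2, 2, 2, 1, 2, 2, 2, 2]; set D = diag(1, 2, 2, 2, 1, 2, 2, 2, 2) and form L = D - A. The multiplicity of 0 as a Laplacian eigenvalue equals the number of connected components. The single zero eigenvalue shows the graph is connected. The largest eigenvalue, 3.8794, is at most the vertex count 9.

[0, 0.1206, 0.4679, 1, 1.6527, 2.3473, 3, 3.5321, 3.8794]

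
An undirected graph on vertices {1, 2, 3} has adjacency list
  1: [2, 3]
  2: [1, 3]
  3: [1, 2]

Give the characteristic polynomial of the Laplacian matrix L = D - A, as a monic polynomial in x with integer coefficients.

x^3 - 6x^2 + 9x

Reading degrees in the order [1, 2, 3] gives [2, 2, 2]; set D = diag(2, 2, 2) and form L = D - A. The eigenvalues of L are [0, 3, 3]; the characteristic polynomial is the product of (x - lambda_i), which multiplies out to x^3 - 6x^2 + 9x. The coefficient of x^2 equals -trace(L) = -6, matching the sum of degrees.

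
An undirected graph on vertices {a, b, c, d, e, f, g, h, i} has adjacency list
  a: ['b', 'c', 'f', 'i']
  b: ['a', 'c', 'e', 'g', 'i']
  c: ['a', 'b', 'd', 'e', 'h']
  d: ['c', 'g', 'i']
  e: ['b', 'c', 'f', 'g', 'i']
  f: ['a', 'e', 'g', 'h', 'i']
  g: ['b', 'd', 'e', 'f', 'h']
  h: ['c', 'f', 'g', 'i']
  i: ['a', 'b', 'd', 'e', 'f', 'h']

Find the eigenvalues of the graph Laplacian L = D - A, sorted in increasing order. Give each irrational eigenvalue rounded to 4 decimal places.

With the vertex order [a, b, c, d, e, f, g, h, i], the degrees are [4, 5, 5, 3, 5, 5, 5, 4, 6], giving D = diag(4, 5, 5, 3, 5, 5, 5, 4, 6) and L = D - A. Diagonalising L (or applying a numerical eigensolver to the 9x9 matrix) gives the spectrum above. The single zero eigenvalue shows the graph is connected. By the matrix-tree theorem the graph has (1/9) * product of the nonzero eigenvalues = 41387 spanning trees.

[0, 2.8605, 3.4806, 4.2071, 4.6382, 5.5268, 5.8729, 7.1320, 8.2817]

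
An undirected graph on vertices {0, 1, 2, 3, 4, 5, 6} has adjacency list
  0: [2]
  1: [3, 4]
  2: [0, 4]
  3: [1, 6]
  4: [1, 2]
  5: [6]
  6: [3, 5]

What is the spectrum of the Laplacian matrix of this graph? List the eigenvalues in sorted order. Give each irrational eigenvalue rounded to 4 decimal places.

[0, 0.1981, 0.7530, 1.5550, 2.4450, 3.2470, 3.8019]

Reading degrees in the order [0, 1, 2, 3, 4, 5, 6] gives [1, 2, 2, 2, 2, 1, 2]; set D = diag(1, 2, 2, 2, 2, 1, 2) and form L = D - A. Since every row of L sums to 0, the all-ones vector is in the kernel and 0 is an eigenvalue. The largest eigenvalue, 3.8019, is at most the vertex count 7. By the matrix-tree theorem the graph has (1/7) * product of the nonzero eigenvalues = 1 spanning tree.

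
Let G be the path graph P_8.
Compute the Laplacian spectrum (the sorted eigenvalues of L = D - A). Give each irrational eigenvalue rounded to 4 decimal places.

The graph has 8 vertices and degree multiset [2, 2, 2, 2, 2, 2, 1, 1]; D is the diagonal matrix of degrees and L = D - A. Since every row of L sums to 0, the all-ones vector is in the kernel and 0 is an eigenvalue.

[0, 0.1522, 0.5858, 1.2346, 2, 2.7654, 3.4142, 3.8478]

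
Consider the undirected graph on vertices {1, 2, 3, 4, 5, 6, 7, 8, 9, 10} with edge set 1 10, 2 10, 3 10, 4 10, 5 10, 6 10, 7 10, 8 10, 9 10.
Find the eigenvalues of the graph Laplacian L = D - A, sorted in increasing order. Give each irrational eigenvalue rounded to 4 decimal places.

With the vertex order [1, 2, 3, 4, 5, 6, 7, 8, 9, 10], the degrees are [1, 1, 1, 1, 1, 1, 1, 1, 1, 9], giving D = diag(1, 1, 1, 1, 1, 1, 1, 1, 1, 9) and L = D - A. The multiplicity of 0 as a Laplacian eigenvalue equals the number of connected components. There is one zero in the spectrum, matching the 1 component.

[0, 1, 1, 1, 1, 1, 1, 1, 1, 10]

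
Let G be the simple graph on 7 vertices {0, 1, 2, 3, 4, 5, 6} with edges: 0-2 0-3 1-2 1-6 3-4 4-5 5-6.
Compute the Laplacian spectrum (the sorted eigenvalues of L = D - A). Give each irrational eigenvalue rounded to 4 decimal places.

[0, 0.7530, 0.7530, 2.4450, 2.4450, 3.8019, 3.8019]

Reading degrees in the order [0, 1, 2, 3, 4, 5, 6] gives [2, 2, 2, 2, 2, 2, 2]; set D = diag(2, 2, 2, 2, 2, 2, 2) and form L = D - A. Since every row of L sums to 0, the all-ones vector is in the kernel and 0 is an eigenvalue. By the matrix-tree theorem the graph has (1/7) * product of the nonzero eigenvalues = 7 spanning trees.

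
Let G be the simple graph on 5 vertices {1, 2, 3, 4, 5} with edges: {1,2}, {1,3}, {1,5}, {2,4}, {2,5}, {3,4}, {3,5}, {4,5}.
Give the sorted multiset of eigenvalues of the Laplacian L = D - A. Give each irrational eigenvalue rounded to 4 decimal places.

[0, 3, 3, 5, 5]

Reading degrees in the order [1, 2, 3, 4, 5] gives [3, 3, 3, 3, 4]; set D = diag(3, 3, 3, 3, 4) and form L = D - A. Since every row of L sums to 0, the all-ones vector is in the kernel and 0 is an eigenvalue.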